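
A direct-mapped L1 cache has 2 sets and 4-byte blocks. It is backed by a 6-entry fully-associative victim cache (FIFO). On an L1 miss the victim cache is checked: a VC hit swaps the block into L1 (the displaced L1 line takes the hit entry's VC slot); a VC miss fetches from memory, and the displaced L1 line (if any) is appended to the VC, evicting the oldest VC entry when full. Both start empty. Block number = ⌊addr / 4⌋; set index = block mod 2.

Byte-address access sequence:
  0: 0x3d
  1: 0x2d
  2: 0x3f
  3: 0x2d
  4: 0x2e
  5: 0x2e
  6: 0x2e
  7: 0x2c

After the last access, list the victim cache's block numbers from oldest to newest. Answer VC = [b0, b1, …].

VC = [15]

#0 0x3d→b15/s1 MISS; vc=[]
#1 0x2d→b11/s1 MISS; vc=[15]
#2 0x3f→b15/s1 VC-HIT; vc=[11]
#3 0x2d→b11/s1 VC-HIT; vc=[15]
#4 0x2e→b11/s1 L1-HIT; vc=[15]
#5 0x2e→b11/s1 L1-HIT; vc=[15]
#6 0x2e→b11/s1 L1-HIT; vc=[15]
#7 0x2c→b11/s1 L1-HIT; vc=[15]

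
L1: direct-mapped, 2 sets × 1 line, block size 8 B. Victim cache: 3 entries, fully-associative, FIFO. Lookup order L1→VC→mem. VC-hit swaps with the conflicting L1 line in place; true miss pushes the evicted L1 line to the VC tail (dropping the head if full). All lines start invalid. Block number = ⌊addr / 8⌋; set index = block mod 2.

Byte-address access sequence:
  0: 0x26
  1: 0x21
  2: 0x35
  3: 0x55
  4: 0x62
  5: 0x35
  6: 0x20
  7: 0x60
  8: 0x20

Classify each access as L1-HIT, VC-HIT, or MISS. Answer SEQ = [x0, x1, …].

SEQ = [MISS, L1-HIT, MISS, MISS, MISS, VC-HIT, VC-HIT, VC-HIT, VC-HIT]

  [0] addr=0x26 blk=4 s=0: MISS | VC []
  [1] addr=0x21 blk=4 s=0: L1-HIT | VC []
  [2] addr=0x35 blk=6 s=0: MISS | VC [4]
  [3] addr=0x55 blk=10 s=0: MISS | VC [4, 6]
  [4] addr=0x62 blk=12 s=0: MISS | VC [4, 6, 10]
  [5] addr=0x35 blk=6 s=0: VC-HIT | VC [4, 12, 10]
  [6] addr=0x20 blk=4 s=0: VC-HIT | VC [6, 12, 10]
  [7] addr=0x60 blk=12 s=0: VC-HIT | VC [6, 4, 10]
  [8] addr=0x20 blk=4 s=0: VC-HIT | VC [6, 12, 10]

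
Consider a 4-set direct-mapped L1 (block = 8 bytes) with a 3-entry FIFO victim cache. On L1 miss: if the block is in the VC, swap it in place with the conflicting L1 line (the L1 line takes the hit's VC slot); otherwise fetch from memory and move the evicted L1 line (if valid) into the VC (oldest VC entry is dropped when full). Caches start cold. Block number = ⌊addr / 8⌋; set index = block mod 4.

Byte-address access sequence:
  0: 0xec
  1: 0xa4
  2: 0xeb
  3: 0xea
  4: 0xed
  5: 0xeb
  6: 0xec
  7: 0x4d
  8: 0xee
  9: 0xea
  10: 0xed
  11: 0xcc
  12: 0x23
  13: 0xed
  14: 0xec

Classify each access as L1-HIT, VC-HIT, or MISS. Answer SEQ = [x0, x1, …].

  [0] addr=0xec blk=29 s=1: MISS | VC []
  [1] addr=0xa4 blk=20 s=0: MISS | VC []
  [2] addr=0xeb blk=29 s=1: L1-HIT | VC []
  [3] addr=0xea blk=29 s=1: L1-HIT | VC []
  [4] addr=0xed blk=29 s=1: L1-HIT | VC []
  [5] addr=0xeb blk=29 s=1: L1-HIT | VC []
  [6] addr=0xec blk=29 s=1: L1-HIT | VC []
  [7] addr=0x4d blk=9 s=1: MISS | VC [29]
  [8] addr=0xee blk=29 s=1: VC-HIT | VC [9]
  [9] addr=0xea blk=29 s=1: L1-HIT | VC [9]
  [10] addr=0xed blk=29 s=1: L1-HIT | VC [9]
  [11] addr=0xcc blk=25 s=1: MISS | VC [9, 29]
  [12] addr=0x23 blk=4 s=0: MISS | VC [9, 29, 20]
  [13] addr=0xed blk=29 s=1: VC-HIT | VC [9, 25, 20]
  [14] addr=0xec blk=29 s=1: L1-HIT | VC [9, 25, 20]

SEQ = [MISS, MISS, L1-HIT, L1-HIT, L1-HIT, L1-HIT, L1-HIT, MISS, VC-HIT, L1-HIT, L1-HIT, MISS, MISS, VC-HIT, L1-HIT]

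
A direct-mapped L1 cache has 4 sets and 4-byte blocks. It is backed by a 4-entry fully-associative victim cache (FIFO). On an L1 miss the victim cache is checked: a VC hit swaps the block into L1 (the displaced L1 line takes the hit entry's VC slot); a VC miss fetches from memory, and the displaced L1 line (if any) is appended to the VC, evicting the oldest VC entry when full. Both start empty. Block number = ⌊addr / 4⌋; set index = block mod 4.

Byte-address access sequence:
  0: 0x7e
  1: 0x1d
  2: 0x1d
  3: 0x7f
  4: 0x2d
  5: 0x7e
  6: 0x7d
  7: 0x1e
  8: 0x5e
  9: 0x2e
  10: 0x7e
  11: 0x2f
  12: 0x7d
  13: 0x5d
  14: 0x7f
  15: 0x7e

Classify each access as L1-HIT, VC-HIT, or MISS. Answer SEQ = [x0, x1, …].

SEQ = [MISS, MISS, L1-HIT, VC-HIT, MISS, VC-HIT, L1-HIT, VC-HIT, MISS, VC-HIT, VC-HIT, VC-HIT, VC-HIT, VC-HIT, VC-HIT, L1-HIT]

#0 0x7e→b31/s3 MISS; vc=[]
#1 0x1d→b7/s3 MISS; vc=[31]
#2 0x1d→b7/s3 L1-HIT; vc=[31]
#3 0x7f→b31/s3 VC-HIT; vc=[7]
#4 0x2d→b11/s3 MISS; vc=[7,31]
#5 0x7e→b31/s3 VC-HIT; vc=[7,11]
#6 0x7d→b31/s3 L1-HIT; vc=[7,11]
#7 0x1e→b7/s3 VC-HIT; vc=[31,11]
#8 0x5e→b23/s3 MISS; vc=[31,11,7]
#9 0x2e→b11/s3 VC-HIT; vc=[31,23,7]
#10 0x7e→b31/s3 VC-HIT; vc=[11,23,7]
#11 0x2f→b11/s3 VC-HIT; vc=[31,23,7]
#12 0x7d→b31/s3 VC-HIT; vc=[11,23,7]
#13 0x5d→b23/s3 VC-HIT; vc=[11,31,7]
#14 0x7f→b31/s3 VC-HIT; vc=[11,23,7]
#15 0x7e→b31/s3 L1-HIT; vc=[11,23,7]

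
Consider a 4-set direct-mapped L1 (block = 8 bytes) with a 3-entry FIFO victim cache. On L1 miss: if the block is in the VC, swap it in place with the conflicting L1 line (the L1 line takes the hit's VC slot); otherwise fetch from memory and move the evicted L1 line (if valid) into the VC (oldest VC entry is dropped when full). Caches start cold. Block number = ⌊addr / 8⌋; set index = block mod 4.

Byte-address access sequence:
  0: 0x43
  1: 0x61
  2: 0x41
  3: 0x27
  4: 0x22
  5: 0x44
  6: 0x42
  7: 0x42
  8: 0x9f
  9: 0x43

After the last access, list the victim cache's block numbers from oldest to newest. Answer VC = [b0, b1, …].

  [0] addr=0x43 blk=8 s=0: MISS | VC []
  [1] addr=0x61 blk=12 s=0: MISS | VC [8]
  [2] addr=0x41 blk=8 s=0: VC-HIT | VC [12]
  [3] addr=0x27 blk=4 s=0: MISS | VC [12, 8]
  [4] addr=0x22 blk=4 s=0: L1-HIT | VC [12, 8]
  [5] addr=0x44 blk=8 s=0: VC-HIT | VC [12, 4]
  [6] addr=0x42 blk=8 s=0: L1-HIT | VC [12, 4]
  [7] addr=0x42 blk=8 s=0: L1-HIT | VC [12, 4]
  [8] addr=0x9f blk=19 s=3: MISS | VC [12, 4]
  [9] addr=0x43 blk=8 s=0: L1-HIT | VC [12, 4]

VC = [12, 4]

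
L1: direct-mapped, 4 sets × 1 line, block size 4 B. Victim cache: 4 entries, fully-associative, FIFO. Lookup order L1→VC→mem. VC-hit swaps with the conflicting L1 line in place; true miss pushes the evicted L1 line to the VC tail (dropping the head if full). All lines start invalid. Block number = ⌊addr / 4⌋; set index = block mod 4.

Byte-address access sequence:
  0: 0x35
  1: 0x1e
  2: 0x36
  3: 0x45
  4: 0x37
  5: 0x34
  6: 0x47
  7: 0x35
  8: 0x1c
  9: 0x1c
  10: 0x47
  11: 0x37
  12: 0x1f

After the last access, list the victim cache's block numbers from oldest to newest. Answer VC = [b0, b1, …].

  [0] addr=0x35 blk=13 s=1: MISS | VC []
  [1] addr=0x1e blk=7 s=3: MISS | VC []
  [2] addr=0x36 blk=13 s=1: L1-HIT | VC []
  [3] addr=0x45 blk=17 s=1: MISS | VC [13]
  [4] addr=0x37 blk=13 s=1: VC-HIT | VC [17]
  [5] addr=0x34 blk=13 s=1: L1-HIT | VC [17]
  [6] addr=0x47 blk=17 s=1: VC-HIT | VC [13]
  [7] addr=0x35 blk=13 s=1: VC-HIT | VC [17]
  [8] addr=0x1c blk=7 s=3: L1-HIT | VC [17]
  [9] addr=0x1c blk=7 s=3: L1-HIT | VC [17]
  [10] addr=0x47 blk=17 s=1: VC-HIT | VC [13]
  [11] addr=0x37 blk=13 s=1: VC-HIT | VC [17]
  [12] addr=0x1f blk=7 s=3: L1-HIT | VC [17]

VC = [17]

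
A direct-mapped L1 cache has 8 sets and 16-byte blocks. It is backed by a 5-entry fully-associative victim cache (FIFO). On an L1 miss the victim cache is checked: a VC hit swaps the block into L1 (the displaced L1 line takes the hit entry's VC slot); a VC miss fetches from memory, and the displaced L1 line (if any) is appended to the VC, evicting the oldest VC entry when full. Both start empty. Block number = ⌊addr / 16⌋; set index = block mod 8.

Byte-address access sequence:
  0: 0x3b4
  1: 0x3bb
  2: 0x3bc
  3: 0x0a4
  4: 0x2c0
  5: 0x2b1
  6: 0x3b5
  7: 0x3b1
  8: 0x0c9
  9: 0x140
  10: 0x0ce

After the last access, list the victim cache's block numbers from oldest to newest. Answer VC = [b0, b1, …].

VC = [43, 44, 20]

  [0] addr=0x3b4 blk=59 s=3: MISS | VC []
  [1] addr=0x3bb blk=59 s=3: L1-HIT | VC []
  [2] addr=0x3bc blk=59 s=3: L1-HIT | VC []
  [3] addr=0xa4 blk=10 s=2: MISS | VC []
  [4] addr=0x2c0 blk=44 s=4: MISS | VC []
  [5] addr=0x2b1 blk=43 s=3: MISS | VC [59]
  [6] addr=0x3b5 blk=59 s=3: VC-HIT | VC [43]
  [7] addr=0x3b1 blk=59 s=3: L1-HIT | VC [43]
  [8] addr=0xc9 blk=12 s=4: MISS | VC [43, 44]
  [9] addr=0x140 blk=20 s=4: MISS | VC [43, 44, 12]
  [10] addr=0xce blk=12 s=4: VC-HIT | VC [43, 44, 20]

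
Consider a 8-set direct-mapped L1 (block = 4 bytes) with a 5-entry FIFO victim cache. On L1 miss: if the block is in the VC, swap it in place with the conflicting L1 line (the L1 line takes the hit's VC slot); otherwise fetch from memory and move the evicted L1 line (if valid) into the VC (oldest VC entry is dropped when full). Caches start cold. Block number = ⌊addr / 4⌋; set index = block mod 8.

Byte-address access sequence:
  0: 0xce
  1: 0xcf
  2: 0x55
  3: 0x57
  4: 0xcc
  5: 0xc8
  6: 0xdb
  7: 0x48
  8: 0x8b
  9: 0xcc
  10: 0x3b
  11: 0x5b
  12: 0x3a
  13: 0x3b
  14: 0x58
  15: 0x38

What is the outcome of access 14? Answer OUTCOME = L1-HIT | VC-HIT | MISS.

OUTCOME = VC-HIT

  [0] addr=0xce blk=51 s=3: MISS | VC []
  [1] addr=0xcf blk=51 s=3: L1-HIT | VC []
  [2] addr=0x55 blk=21 s=5: MISS | VC []
  [3] addr=0x57 blk=21 s=5: L1-HIT | VC []
  [4] addr=0xcc blk=51 s=3: L1-HIT | VC []
  [5] addr=0xc8 blk=50 s=2: MISS | VC []
  [6] addr=0xdb blk=54 s=6: MISS | VC []
  [7] addr=0x48 blk=18 s=2: MISS | VC [50]
  [8] addr=0x8b blk=34 s=2: MISS | VC [50, 18]
  [9] addr=0xcc blk=51 s=3: L1-HIT | VC [50, 18]
  [10] addr=0x3b blk=14 s=6: MISS | VC [50, 18, 54]
  [11] addr=0x5b blk=22 s=6: MISS | VC [50, 18, 54, 14]
  [12] addr=0x3a blk=14 s=6: VC-HIT | VC [50, 18, 54, 22]
  [13] addr=0x3b blk=14 s=6: L1-HIT | VC [50, 18, 54, 22]
  [14] addr=0x58 blk=22 s=6: VC-HIT | VC [50, 18, 54, 14]
  [15] addr=0x38 blk=14 s=6: VC-HIT | VC [50, 18, 54, 22]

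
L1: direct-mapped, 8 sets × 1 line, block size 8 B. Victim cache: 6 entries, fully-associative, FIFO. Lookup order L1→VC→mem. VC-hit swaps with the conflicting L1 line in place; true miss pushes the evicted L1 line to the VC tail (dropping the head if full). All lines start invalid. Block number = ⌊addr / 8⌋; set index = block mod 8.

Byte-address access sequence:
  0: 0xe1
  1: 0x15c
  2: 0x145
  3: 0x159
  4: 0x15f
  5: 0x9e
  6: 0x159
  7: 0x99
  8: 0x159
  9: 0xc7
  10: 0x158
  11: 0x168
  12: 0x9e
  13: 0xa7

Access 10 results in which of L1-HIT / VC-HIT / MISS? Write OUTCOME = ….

OUTCOME = L1-HIT

0: 0xe1 (blk 28, set 4) → MISS  vc=[]
1: 0x15c (blk 43, set 3) → MISS  vc=[]
2: 0x145 (blk 40, set 0) → MISS  vc=[]
3: 0x159 (blk 43, set 3) → L1-HIT  vc=[]
4: 0x15f (blk 43, set 3) → L1-HIT  vc=[]
5: 0x9e (blk 19, set 3) → MISS  vc=[43]
6: 0x159 (blk 43, set 3) → VC-HIT  vc=[19]
7: 0x99 (blk 19, set 3) → VC-HIT  vc=[43]
8: 0x159 (blk 43, set 3) → VC-HIT  vc=[19]
9: 0xc7 (blk 24, set 0) → MISS  vc=[19, 40]
10: 0x158 (blk 43, set 3) → L1-HIT  vc=[19, 40]
11: 0x168 (blk 45, set 5) → MISS  vc=[19, 40]
12: 0x9e (blk 19, set 3) → VC-HIT  vc=[43, 40]
13: 0xa7 (blk 20, set 4) → MISS  vc=[43, 40, 28]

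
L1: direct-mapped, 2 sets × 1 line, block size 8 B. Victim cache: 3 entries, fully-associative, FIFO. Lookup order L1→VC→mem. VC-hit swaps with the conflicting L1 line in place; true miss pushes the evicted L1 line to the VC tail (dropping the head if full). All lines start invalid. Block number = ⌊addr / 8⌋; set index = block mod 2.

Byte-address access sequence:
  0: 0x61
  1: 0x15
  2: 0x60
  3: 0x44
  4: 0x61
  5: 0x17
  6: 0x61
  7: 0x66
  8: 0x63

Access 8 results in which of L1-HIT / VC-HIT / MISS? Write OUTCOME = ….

#0 0x61→b12/s0 MISS; vc=[]
#1 0x15→b2/s0 MISS; vc=[12]
#2 0x60→b12/s0 VC-HIT; vc=[2]
#3 0x44→b8/s0 MISS; vc=[2,12]
#4 0x61→b12/s0 VC-HIT; vc=[2,8]
#5 0x17→b2/s0 VC-HIT; vc=[12,8]
#6 0x61→b12/s0 VC-HIT; vc=[2,8]
#7 0x66→b12/s0 L1-HIT; vc=[2,8]
#8 0x63→b12/s0 L1-HIT; vc=[2,8]

OUTCOME = L1-HIT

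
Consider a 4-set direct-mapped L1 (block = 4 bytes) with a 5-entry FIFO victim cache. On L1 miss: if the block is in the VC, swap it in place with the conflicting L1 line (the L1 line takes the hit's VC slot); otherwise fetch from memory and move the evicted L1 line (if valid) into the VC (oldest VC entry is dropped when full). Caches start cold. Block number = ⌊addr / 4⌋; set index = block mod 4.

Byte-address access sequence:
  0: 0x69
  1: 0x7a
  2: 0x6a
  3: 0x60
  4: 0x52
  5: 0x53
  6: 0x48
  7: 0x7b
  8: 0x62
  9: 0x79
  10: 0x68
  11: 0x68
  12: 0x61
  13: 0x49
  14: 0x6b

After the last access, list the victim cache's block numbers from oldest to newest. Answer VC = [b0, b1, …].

VC = [18, 20, 30]

  [0] addr=0x69 blk=26 s=2: MISS | VC []
  [1] addr=0x7a blk=30 s=2: MISS | VC [26]
  [2] addr=0x6a blk=26 s=2: VC-HIT | VC [30]
  [3] addr=0x60 blk=24 s=0: MISS | VC [30]
  [4] addr=0x52 blk=20 s=0: MISS | VC [30, 24]
  [5] addr=0x53 blk=20 s=0: L1-HIT | VC [30, 24]
  [6] addr=0x48 blk=18 s=2: MISS | VC [30, 24, 26]
  [7] addr=0x7b blk=30 s=2: VC-HIT | VC [18, 24, 26]
  [8] addr=0x62 blk=24 s=0: VC-HIT | VC [18, 20, 26]
  [9] addr=0x79 blk=30 s=2: L1-HIT | VC [18, 20, 26]
  [10] addr=0x68 blk=26 s=2: VC-HIT | VC [18, 20, 30]
  [11] addr=0x68 blk=26 s=2: L1-HIT | VC [18, 20, 30]
  [12] addr=0x61 blk=24 s=0: L1-HIT | VC [18, 20, 30]
  [13] addr=0x49 blk=18 s=2: VC-HIT | VC [26, 20, 30]
  [14] addr=0x6b blk=26 s=2: VC-HIT | VC [18, 20, 30]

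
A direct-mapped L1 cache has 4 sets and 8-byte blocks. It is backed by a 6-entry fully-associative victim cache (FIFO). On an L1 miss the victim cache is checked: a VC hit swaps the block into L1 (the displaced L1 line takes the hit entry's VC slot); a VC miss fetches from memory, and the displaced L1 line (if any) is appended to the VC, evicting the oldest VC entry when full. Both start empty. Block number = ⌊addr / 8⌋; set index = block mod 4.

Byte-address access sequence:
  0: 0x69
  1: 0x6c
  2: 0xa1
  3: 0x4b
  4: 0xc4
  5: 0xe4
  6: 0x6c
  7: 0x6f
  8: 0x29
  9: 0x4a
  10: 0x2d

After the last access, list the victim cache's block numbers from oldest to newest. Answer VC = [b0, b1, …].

0: 0x69 (blk 13, set 1) → MISS  vc=[]
1: 0x6c (blk 13, set 1) → L1-HIT  vc=[]
2: 0xa1 (blk 20, set 0) → MISS  vc=[]
3: 0x4b (blk 9, set 1) → MISS  vc=[13]
4: 0xc4 (blk 24, set 0) → MISS  vc=[13, 20]
5: 0xe4 (blk 28, set 0) → MISS  vc=[13, 20, 24]
6: 0x6c (blk 13, set 1) → VC-HIT  vc=[9, 20, 24]
7: 0x6f (blk 13, set 1) → L1-HIT  vc=[9, 20, 24]
8: 0x29 (blk 5, set 1) → MISS  vc=[9, 20, 24, 13]
9: 0x4a (blk 9, set 1) → VC-HIT  vc=[5, 20, 24, 13]
10: 0x2d (blk 5, set 1) → VC-HIT  vc=[9, 20, 24, 13]

VC = [9, 20, 24, 13]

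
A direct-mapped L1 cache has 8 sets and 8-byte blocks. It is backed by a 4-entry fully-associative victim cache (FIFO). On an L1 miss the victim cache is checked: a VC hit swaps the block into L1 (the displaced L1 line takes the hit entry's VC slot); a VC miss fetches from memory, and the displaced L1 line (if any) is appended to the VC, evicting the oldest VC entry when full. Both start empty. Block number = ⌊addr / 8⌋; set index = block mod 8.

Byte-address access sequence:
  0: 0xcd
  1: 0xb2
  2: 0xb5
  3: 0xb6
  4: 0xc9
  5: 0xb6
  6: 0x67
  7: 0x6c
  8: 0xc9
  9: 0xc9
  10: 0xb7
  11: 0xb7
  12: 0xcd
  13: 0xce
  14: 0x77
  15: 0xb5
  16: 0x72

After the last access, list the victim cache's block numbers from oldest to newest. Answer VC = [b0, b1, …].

0: 0xcd (blk 25, set 1) → MISS  vc=[]
1: 0xb2 (blk 22, set 6) → MISS  vc=[]
2: 0xb5 (blk 22, set 6) → L1-HIT  vc=[]
3: 0xb6 (blk 22, set 6) → L1-HIT  vc=[]
4: 0xc9 (blk 25, set 1) → L1-HIT  vc=[]
5: 0xb6 (blk 22, set 6) → L1-HIT  vc=[]
6: 0x67 (blk 12, set 4) → MISS  vc=[]
7: 0x6c (blk 13, set 5) → MISS  vc=[]
8: 0xc9 (blk 25, set 1) → L1-HIT  vc=[]
9: 0xc9 (blk 25, set 1) → L1-HIT  vc=[]
10: 0xb7 (blk 22, set 6) → L1-HIT  vc=[]
11: 0xb7 (blk 22, set 6) → L1-HIT  vc=[]
12: 0xcd (blk 25, set 1) → L1-HIT  vc=[]
13: 0xce (blk 25, set 1) → L1-HIT  vc=[]
14: 0x77 (blk 14, set 6) → MISS  vc=[22]
15: 0xb5 (blk 22, set 6) → VC-HIT  vc=[14]
16: 0x72 (blk 14, set 6) → VC-HIT  vc=[22]

VC = [22]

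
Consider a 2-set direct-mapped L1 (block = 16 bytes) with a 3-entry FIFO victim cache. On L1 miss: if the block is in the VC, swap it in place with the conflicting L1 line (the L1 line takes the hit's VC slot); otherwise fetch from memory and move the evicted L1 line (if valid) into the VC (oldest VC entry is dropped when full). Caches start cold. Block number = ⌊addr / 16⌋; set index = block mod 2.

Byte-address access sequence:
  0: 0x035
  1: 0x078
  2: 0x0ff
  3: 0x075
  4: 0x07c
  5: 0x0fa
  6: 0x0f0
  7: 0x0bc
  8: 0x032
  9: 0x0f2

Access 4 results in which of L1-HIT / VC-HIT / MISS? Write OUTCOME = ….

0: 0x35 (blk 3, set 1) → MISS  vc=[]
1: 0x78 (blk 7, set 1) → MISS  vc=[3]
2: 0xff (blk 15, set 1) → MISS  vc=[3, 7]
3: 0x75 (blk 7, set 1) → VC-HIT  vc=[3, 15]
4: 0x7c (blk 7, set 1) → L1-HIT  vc=[3, 15]
5: 0xfa (blk 15, set 1) → VC-HIT  vc=[3, 7]
6: 0xf0 (blk 15, set 1) → L1-HIT  vc=[3, 7]
7: 0xbc (blk 11, set 1) → MISS  vc=[3, 7, 15]
8: 0x32 (blk 3, set 1) → VC-HIT  vc=[11, 7, 15]
9: 0xf2 (blk 15, set 1) → VC-HIT  vc=[11, 7, 3]

OUTCOME = L1-HIT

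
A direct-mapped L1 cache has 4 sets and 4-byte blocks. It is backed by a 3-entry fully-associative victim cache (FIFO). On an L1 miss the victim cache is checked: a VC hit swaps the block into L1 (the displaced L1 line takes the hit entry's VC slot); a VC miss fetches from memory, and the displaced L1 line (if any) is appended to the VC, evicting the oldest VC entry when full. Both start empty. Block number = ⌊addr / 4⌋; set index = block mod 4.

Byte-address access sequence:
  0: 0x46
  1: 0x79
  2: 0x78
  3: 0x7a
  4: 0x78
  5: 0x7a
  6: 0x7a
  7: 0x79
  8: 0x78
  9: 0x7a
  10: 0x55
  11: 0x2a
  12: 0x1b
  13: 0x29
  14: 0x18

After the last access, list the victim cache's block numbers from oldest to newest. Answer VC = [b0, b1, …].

VC = [17, 30, 10]

  [0] addr=0x46 blk=17 s=1: MISS | VC []
  [1] addr=0x79 blk=30 s=2: MISS | VC []
  [2] addr=0x78 blk=30 s=2: L1-HIT | VC []
  [3] addr=0x7a blk=30 s=2: L1-HIT | VC []
  [4] addr=0x78 blk=30 s=2: L1-HIT | VC []
  [5] addr=0x7a blk=30 s=2: L1-HIT | VC []
  [6] addr=0x7a blk=30 s=2: L1-HIT | VC []
  [7] addr=0x79 blk=30 s=2: L1-HIT | VC []
  [8] addr=0x78 blk=30 s=2: L1-HIT | VC []
  [9] addr=0x7a blk=30 s=2: L1-HIT | VC []
  [10] addr=0x55 blk=21 s=1: MISS | VC [17]
  [11] addr=0x2a blk=10 s=2: MISS | VC [17, 30]
  [12] addr=0x1b blk=6 s=2: MISS | VC [17, 30, 10]
  [13] addr=0x29 blk=10 s=2: VC-HIT | VC [17, 30, 6]
  [14] addr=0x18 blk=6 s=2: VC-HIT | VC [17, 30, 10]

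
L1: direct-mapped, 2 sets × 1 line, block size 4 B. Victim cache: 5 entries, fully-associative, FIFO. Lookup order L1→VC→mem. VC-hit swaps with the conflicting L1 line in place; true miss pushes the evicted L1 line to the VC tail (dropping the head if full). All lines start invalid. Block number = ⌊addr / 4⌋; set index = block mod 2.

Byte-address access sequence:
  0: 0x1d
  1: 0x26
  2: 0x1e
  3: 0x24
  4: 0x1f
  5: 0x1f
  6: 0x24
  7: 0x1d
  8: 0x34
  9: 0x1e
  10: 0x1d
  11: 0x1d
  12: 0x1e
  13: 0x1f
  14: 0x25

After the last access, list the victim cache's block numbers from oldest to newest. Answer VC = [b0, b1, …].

VC = [7, 13]

  [0] addr=0x1d blk=7 s=1: MISS | VC []
  [1] addr=0x26 blk=9 s=1: MISS | VC [7]
  [2] addr=0x1e blk=7 s=1: VC-HIT | VC [9]
  [3] addr=0x24 blk=9 s=1: VC-HIT | VC [7]
  [4] addr=0x1f blk=7 s=1: VC-HIT | VC [9]
  [5] addr=0x1f blk=7 s=1: L1-HIT | VC [9]
  [6] addr=0x24 blk=9 s=1: VC-HIT | VC [7]
  [7] addr=0x1d blk=7 s=1: VC-HIT | VC [9]
  [8] addr=0x34 blk=13 s=1: MISS | VC [9, 7]
  [9] addr=0x1e blk=7 s=1: VC-HIT | VC [9, 13]
  [10] addr=0x1d blk=7 s=1: L1-HIT | VC [9, 13]
  [11] addr=0x1d blk=7 s=1: L1-HIT | VC [9, 13]
  [12] addr=0x1e blk=7 s=1: L1-HIT | VC [9, 13]
  [13] addr=0x1f blk=7 s=1: L1-HIT | VC [9, 13]
  [14] addr=0x25 blk=9 s=1: VC-HIT | VC [7, 13]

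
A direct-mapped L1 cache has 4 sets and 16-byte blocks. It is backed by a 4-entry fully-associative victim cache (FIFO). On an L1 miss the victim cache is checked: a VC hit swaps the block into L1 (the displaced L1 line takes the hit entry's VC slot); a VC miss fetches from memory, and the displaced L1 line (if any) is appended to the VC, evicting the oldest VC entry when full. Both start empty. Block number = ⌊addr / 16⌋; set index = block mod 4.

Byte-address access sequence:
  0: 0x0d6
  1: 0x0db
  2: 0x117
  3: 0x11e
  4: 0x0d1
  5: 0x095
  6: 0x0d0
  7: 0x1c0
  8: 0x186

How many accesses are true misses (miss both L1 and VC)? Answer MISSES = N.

MISSES = 5

0: 0xd6 (blk 13, set 1) → MISS  vc=[]
1: 0xdb (blk 13, set 1) → L1-HIT  vc=[]
2: 0x117 (blk 17, set 1) → MISS  vc=[13]
3: 0x11e (blk 17, set 1) → L1-HIT  vc=[13]
4: 0xd1 (blk 13, set 1) → VC-HIT  vc=[17]
5: 0x95 (blk 9, set 1) → MISS  vc=[17, 13]
6: 0xd0 (blk 13, set 1) → VC-HIT  vc=[17, 9]
7: 0x1c0 (blk 28, set 0) → MISS  vc=[17, 9]
8: 0x186 (blk 24, set 0) → MISS  vc=[17, 9, 28]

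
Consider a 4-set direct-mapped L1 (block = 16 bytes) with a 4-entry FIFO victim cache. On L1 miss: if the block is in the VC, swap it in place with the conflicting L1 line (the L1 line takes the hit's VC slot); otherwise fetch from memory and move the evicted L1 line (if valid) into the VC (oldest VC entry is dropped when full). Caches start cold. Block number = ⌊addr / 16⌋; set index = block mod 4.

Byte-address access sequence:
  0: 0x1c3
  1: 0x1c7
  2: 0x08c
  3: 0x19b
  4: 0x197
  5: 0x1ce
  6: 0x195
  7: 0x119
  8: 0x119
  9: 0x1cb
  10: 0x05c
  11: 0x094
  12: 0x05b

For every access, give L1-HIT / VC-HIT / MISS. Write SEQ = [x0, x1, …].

SEQ = [MISS, L1-HIT, MISS, MISS, L1-HIT, VC-HIT, L1-HIT, MISS, L1-HIT, L1-HIT, MISS, MISS, VC-HIT]

0: 0x1c3 (blk 28, set 0) → MISS  vc=[]
1: 0x1c7 (blk 28, set 0) → L1-HIT  vc=[]
2: 0x8c (blk 8, set 0) → MISS  vc=[28]
3: 0x19b (blk 25, set 1) → MISS  vc=[28]
4: 0x197 (blk 25, set 1) → L1-HIT  vc=[28]
5: 0x1ce (blk 28, set 0) → VC-HIT  vc=[8]
6: 0x195 (blk 25, set 1) → L1-HIT  vc=[8]
7: 0x119 (blk 17, set 1) → MISS  vc=[8, 25]
8: 0x119 (blk 17, set 1) → L1-HIT  vc=[8, 25]
9: 0x1cb (blk 28, set 0) → L1-HIT  vc=[8, 25]
10: 0x5c (blk 5, set 1) → MISS  vc=[8, 25, 17]
11: 0x94 (blk 9, set 1) → MISS  vc=[8, 25, 17, 5]
12: 0x5b (blk 5, set 1) → VC-HIT  vc=[8, 25, 17, 9]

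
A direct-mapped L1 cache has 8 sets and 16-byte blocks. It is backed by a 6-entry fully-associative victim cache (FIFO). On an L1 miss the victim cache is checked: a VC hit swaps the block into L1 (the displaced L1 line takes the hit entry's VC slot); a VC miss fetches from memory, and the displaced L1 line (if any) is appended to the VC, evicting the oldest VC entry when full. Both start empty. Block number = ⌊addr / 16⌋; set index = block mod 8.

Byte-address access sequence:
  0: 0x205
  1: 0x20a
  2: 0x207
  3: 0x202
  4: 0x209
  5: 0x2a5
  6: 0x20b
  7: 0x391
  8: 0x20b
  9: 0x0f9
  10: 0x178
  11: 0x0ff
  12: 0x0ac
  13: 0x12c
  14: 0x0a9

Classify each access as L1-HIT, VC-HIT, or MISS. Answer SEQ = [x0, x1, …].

SEQ = [MISS, L1-HIT, L1-HIT, L1-HIT, L1-HIT, MISS, L1-HIT, MISS, L1-HIT, MISS, MISS, VC-HIT, MISS, MISS, VC-HIT]

0: 0x205 (blk 32, set 0) → MISS  vc=[]
1: 0x20a (blk 32, set 0) → L1-HIT  vc=[]
2: 0x207 (blk 32, set 0) → L1-HIT  vc=[]
3: 0x202 (blk 32, set 0) → L1-HIT  vc=[]
4: 0x209 (blk 32, set 0) → L1-HIT  vc=[]
5: 0x2a5 (blk 42, set 2) → MISS  vc=[]
6: 0x20b (blk 32, set 0) → L1-HIT  vc=[]
7: 0x391 (blk 57, set 1) → MISS  vc=[]
8: 0x20b (blk 32, set 0) → L1-HIT  vc=[]
9: 0xf9 (blk 15, set 7) → MISS  vc=[]
10: 0x178 (blk 23, set 7) → MISS  vc=[15]
11: 0xff (blk 15, set 7) → VC-HIT  vc=[23]
12: 0xac (blk 10, set 2) → MISS  vc=[23, 42]
13: 0x12c (blk 18, set 2) → MISS  vc=[23, 42, 10]
14: 0xa9 (blk 10, set 2) → VC-HIT  vc=[23, 42, 18]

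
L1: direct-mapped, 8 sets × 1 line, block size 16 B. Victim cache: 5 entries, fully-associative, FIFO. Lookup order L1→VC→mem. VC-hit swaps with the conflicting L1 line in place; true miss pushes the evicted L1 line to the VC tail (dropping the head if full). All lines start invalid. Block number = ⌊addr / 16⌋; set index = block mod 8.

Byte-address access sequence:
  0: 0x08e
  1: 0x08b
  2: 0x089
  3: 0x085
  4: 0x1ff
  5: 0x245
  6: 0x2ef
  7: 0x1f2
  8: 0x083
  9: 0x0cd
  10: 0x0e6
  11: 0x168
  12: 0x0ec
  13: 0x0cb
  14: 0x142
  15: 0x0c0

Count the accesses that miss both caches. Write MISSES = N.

0: 0x8e (blk 8, set 0) → MISS  vc=[]
1: 0x8b (blk 8, set 0) → L1-HIT  vc=[]
2: 0x89 (blk 8, set 0) → L1-HIT  vc=[]
3: 0x85 (blk 8, set 0) → L1-HIT  vc=[]
4: 0x1ff (blk 31, set 7) → MISS  vc=[]
5: 0x245 (blk 36, set 4) → MISS  vc=[]
6: 0x2ef (blk 46, set 6) → MISS  vc=[]
7: 0x1f2 (blk 31, set 7) → L1-HIT  vc=[]
8: 0x83 (blk 8, set 0) → L1-HIT  vc=[]
9: 0xcd (blk 12, set 4) → MISS  vc=[36]
10: 0xe6 (blk 14, set 6) → MISS  vc=[36, 46]
11: 0x168 (blk 22, set 6) → MISS  vc=[36, 46, 14]
12: 0xec (blk 14, set 6) → VC-HIT  vc=[36, 46, 22]
13: 0xcb (blk 12, set 4) → L1-HIT  vc=[36, 46, 22]
14: 0x142 (blk 20, set 4) → MISS  vc=[36, 46, 22, 12]
15: 0xc0 (blk 12, set 4) → VC-HIT  vc=[36, 46, 22, 20]

MISSES = 8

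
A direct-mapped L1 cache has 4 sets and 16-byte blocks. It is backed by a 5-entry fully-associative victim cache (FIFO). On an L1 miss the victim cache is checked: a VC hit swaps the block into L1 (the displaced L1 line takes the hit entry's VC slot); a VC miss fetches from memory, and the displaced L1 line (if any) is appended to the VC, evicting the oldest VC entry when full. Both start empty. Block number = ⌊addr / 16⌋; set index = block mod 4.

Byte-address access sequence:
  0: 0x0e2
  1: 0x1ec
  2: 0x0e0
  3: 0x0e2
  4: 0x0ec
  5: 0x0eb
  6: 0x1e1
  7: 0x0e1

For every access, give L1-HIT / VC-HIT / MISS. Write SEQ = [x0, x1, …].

SEQ = [MISS, MISS, VC-HIT, L1-HIT, L1-HIT, L1-HIT, VC-HIT, VC-HIT]

  [0] addr=0xe2 blk=14 s=2: MISS | VC []
  [1] addr=0x1ec blk=30 s=2: MISS | VC [14]
  [2] addr=0xe0 blk=14 s=2: VC-HIT | VC [30]
  [3] addr=0xe2 blk=14 s=2: L1-HIT | VC [30]
  [4] addr=0xec blk=14 s=2: L1-HIT | VC [30]
  [5] addr=0xeb blk=14 s=2: L1-HIT | VC [30]
  [6] addr=0x1e1 blk=30 s=2: VC-HIT | VC [14]
  [7] addr=0xe1 blk=14 s=2: VC-HIT | VC [30]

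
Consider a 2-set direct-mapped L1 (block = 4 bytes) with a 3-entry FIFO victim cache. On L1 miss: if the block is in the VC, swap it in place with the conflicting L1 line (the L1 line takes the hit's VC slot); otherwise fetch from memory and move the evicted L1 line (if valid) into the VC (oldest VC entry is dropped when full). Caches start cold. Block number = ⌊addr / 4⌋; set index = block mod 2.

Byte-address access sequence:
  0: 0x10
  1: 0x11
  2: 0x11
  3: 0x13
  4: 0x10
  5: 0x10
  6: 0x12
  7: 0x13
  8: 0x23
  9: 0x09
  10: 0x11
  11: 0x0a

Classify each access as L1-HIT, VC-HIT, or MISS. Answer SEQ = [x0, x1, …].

  [0] addr=0x10 blk=4 s=0: MISS | VC []
  [1] addr=0x11 blk=4 s=0: L1-HIT | VC []
  [2] addr=0x11 blk=4 s=0: L1-HIT | VC []
  [3] addr=0x13 blk=4 s=0: L1-HIT | VC []
  [4] addr=0x10 blk=4 s=0: L1-HIT | VC []
  [5] addr=0x10 blk=4 s=0: L1-HIT | VC []
  [6] addr=0x12 blk=4 s=0: L1-HIT | VC []
  [7] addr=0x13 blk=4 s=0: L1-HIT | VC []
  [8] addr=0x23 blk=8 s=0: MISS | VC [4]
  [9] addr=0x9 blk=2 s=0: MISS | VC [4, 8]
  [10] addr=0x11 blk=4 s=0: VC-HIT | VC [2, 8]
  [11] addr=0xa blk=2 s=0: VC-HIT | VC [4, 8]

SEQ = [MISS, L1-HIT, L1-HIT, L1-HIT, L1-HIT, L1-HIT, L1-HIT, L1-HIT, MISS, MISS, VC-HIT, VC-HIT]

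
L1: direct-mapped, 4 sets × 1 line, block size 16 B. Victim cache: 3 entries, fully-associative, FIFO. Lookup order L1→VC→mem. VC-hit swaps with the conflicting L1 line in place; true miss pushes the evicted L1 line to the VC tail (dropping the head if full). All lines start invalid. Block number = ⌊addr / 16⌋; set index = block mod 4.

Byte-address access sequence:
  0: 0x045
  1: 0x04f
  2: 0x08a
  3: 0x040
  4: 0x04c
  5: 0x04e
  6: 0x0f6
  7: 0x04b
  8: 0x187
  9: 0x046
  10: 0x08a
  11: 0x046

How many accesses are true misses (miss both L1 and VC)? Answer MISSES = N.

MISSES = 4

  [0] addr=0x45 blk=4 s=0: MISS | VC []
  [1] addr=0x4f blk=4 s=0: L1-HIT | VC []
  [2] addr=0x8a blk=8 s=0: MISS | VC [4]
  [3] addr=0x40 blk=4 s=0: VC-HIT | VC [8]
  [4] addr=0x4c blk=4 s=0: L1-HIT | VC [8]
  [5] addr=0x4e blk=4 s=0: L1-HIT | VC [8]
  [6] addr=0xf6 blk=15 s=3: MISS | VC [8]
  [7] addr=0x4b blk=4 s=0: L1-HIT | VC [8]
  [8] addr=0x187 blk=24 s=0: MISS | VC [8, 4]
  [9] addr=0x46 blk=4 s=0: VC-HIT | VC [8, 24]
  [10] addr=0x8a blk=8 s=0: VC-HIT | VC [4, 24]
  [11] addr=0x46 blk=4 s=0: VC-HIT | VC [8, 24]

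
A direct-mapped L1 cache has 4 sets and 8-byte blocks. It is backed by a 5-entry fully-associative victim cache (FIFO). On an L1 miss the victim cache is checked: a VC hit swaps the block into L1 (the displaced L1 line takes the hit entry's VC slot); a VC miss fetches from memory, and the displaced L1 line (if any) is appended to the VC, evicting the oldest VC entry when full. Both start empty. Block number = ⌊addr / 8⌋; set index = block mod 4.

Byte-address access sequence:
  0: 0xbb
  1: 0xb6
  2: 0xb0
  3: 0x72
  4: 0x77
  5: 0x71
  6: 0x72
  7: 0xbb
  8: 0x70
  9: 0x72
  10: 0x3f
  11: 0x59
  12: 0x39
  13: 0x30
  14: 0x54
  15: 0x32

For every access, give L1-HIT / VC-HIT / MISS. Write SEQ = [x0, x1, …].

SEQ = [MISS, MISS, L1-HIT, MISS, L1-HIT, L1-HIT, L1-HIT, L1-HIT, L1-HIT, L1-HIT, MISS, MISS, VC-HIT, MISS, MISS, VC-HIT]

#0 0xbb→b23/s3 MISS; vc=[]
#1 0xb6→b22/s2 MISS; vc=[]
#2 0xb0→b22/s2 L1-HIT; vc=[]
#3 0x72→b14/s2 MISS; vc=[22]
#4 0x77→b14/s2 L1-HIT; vc=[22]
#5 0x71→b14/s2 L1-HIT; vc=[22]
#6 0x72→b14/s2 L1-HIT; vc=[22]
#7 0xbb→b23/s3 L1-HIT; vc=[22]
#8 0x70→b14/s2 L1-HIT; vc=[22]
#9 0x72→b14/s2 L1-HIT; vc=[22]
#10 0x3f→b7/s3 MISS; vc=[22,23]
#11 0x59→b11/s3 MISS; vc=[22,23,7]
#12 0x39→b7/s3 VC-HIT; vc=[22,23,11]
#13 0x30→b6/s2 MISS; vc=[22,23,11,14]
#14 0x54→b10/s2 MISS; vc=[22,23,11,14,6]
#15 0x32→b6/s2 VC-HIT; vc=[22,23,11,14,10]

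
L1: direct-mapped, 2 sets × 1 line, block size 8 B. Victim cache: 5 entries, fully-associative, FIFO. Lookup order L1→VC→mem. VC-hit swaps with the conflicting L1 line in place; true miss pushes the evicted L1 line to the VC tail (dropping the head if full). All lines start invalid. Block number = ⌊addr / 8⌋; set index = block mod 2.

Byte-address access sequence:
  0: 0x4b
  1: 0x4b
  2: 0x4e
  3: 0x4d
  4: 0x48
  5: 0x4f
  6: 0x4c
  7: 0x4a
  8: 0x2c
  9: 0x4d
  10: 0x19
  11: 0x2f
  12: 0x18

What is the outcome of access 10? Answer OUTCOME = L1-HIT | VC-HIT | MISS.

#0 0x4b→b9/s1 MISS; vc=[]
#1 0x4b→b9/s1 L1-HIT; vc=[]
#2 0x4e→b9/s1 L1-HIT; vc=[]
#3 0x4d→b9/s1 L1-HIT; vc=[]
#4 0x48→b9/s1 L1-HIT; vc=[]
#5 0x4f→b9/s1 L1-HIT; vc=[]
#6 0x4c→b9/s1 L1-HIT; vc=[]
#7 0x4a→b9/s1 L1-HIT; vc=[]
#8 0x2c→b5/s1 MISS; vc=[9]
#9 0x4d→b9/s1 VC-HIT; vc=[5]
#10 0x19→b3/s1 MISS; vc=[5,9]
#11 0x2f→b5/s1 VC-HIT; vc=[3,9]
#12 0x18→b3/s1 VC-HIT; vc=[5,9]

OUTCOME = MISS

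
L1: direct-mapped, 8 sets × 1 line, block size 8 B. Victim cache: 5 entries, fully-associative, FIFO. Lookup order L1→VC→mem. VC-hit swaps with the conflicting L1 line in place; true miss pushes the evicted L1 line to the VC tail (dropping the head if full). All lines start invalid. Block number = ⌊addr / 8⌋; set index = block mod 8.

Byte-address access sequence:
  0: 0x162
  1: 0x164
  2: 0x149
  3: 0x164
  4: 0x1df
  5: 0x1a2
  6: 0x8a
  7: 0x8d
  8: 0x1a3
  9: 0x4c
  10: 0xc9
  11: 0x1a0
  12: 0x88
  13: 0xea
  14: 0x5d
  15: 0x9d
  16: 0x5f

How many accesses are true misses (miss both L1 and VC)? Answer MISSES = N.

MISSES = 10

#0 0x162→b44/s4 MISS; vc=[]
#1 0x164→b44/s4 L1-HIT; vc=[]
#2 0x149→b41/s1 MISS; vc=[]
#3 0x164→b44/s4 L1-HIT; vc=[]
#4 0x1df→b59/s3 MISS; vc=[]
#5 0x1a2→b52/s4 MISS; vc=[44]
#6 0x8a→b17/s1 MISS; vc=[44,41]
#7 0x8d→b17/s1 L1-HIT; vc=[44,41]
#8 0x1a3→b52/s4 L1-HIT; vc=[44,41]
#9 0x4c→b9/s1 MISS; vc=[44,41,17]
#10 0xc9→b25/s1 MISS; vc=[44,41,17,9]
#11 0x1a0→b52/s4 L1-HIT; vc=[44,41,17,9]
#12 0x88→b17/s1 VC-HIT; vc=[44,41,25,9]
#13 0xea→b29/s5 MISS; vc=[44,41,25,9]
#14 0x5d→b11/s3 MISS; vc=[44,41,25,9,59]
#15 0x9d→b19/s3 MISS; vc=[41,25,9,59,11]
#16 0x5f→b11/s3 VC-HIT; vc=[41,25,9,59,19]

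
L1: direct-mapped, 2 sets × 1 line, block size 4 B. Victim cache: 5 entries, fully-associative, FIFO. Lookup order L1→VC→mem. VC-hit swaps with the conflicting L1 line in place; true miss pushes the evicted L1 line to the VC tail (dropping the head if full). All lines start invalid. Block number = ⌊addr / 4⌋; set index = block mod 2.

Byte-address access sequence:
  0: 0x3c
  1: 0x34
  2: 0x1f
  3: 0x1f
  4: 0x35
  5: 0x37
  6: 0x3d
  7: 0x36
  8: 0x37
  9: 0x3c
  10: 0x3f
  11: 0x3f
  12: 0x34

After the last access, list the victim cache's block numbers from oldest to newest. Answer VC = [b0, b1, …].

VC = [15, 7]

#0 0x3c→b15/s1 MISS; vc=[]
#1 0x34→b13/s1 MISS; vc=[15]
#2 0x1f→b7/s1 MISS; vc=[15,13]
#3 0x1f→b7/s1 L1-HIT; vc=[15,13]
#4 0x35→b13/s1 VC-HIT; vc=[15,7]
#5 0x37→b13/s1 L1-HIT; vc=[15,7]
#6 0x3d→b15/s1 VC-HIT; vc=[13,7]
#7 0x36→b13/s1 VC-HIT; vc=[15,7]
#8 0x37→b13/s1 L1-HIT; vc=[15,7]
#9 0x3c→b15/s1 VC-HIT; vc=[13,7]
#10 0x3f→b15/s1 L1-HIT; vc=[13,7]
#11 0x3f→b15/s1 L1-HIT; vc=[13,7]
#12 0x34→b13/s1 VC-HIT; vc=[15,7]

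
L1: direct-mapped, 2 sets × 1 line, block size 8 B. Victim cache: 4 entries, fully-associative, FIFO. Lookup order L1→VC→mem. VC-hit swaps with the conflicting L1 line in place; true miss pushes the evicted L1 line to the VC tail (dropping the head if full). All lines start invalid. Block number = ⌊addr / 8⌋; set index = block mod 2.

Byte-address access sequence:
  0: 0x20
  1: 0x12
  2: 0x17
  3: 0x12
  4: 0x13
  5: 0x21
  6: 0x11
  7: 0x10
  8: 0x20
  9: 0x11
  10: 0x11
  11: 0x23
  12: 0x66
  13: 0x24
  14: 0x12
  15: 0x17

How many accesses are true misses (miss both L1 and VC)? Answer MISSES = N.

MISSES = 3

#0 0x20→b4/s0 MISS; vc=[]
#1 0x12→b2/s0 MISS; vc=[4]
#2 0x17→b2/s0 L1-HIT; vc=[4]
#3 0x12→b2/s0 L1-HIT; vc=[4]
#4 0x13→b2/s0 L1-HIT; vc=[4]
#5 0x21→b4/s0 VC-HIT; vc=[2]
#6 0x11→b2/s0 VC-HIT; vc=[4]
#7 0x10→b2/s0 L1-HIT; vc=[4]
#8 0x20→b4/s0 VC-HIT; vc=[2]
#9 0x11→b2/s0 VC-HIT; vc=[4]
#10 0x11→b2/s0 L1-HIT; vc=[4]
#11 0x23→b4/s0 VC-HIT; vc=[2]
#12 0x66→b12/s0 MISS; vc=[2,4]
#13 0x24→b4/s0 VC-HIT; vc=[2,12]
#14 0x12→b2/s0 VC-HIT; vc=[4,12]
#15 0x17→b2/s0 L1-HIT; vc=[4,12]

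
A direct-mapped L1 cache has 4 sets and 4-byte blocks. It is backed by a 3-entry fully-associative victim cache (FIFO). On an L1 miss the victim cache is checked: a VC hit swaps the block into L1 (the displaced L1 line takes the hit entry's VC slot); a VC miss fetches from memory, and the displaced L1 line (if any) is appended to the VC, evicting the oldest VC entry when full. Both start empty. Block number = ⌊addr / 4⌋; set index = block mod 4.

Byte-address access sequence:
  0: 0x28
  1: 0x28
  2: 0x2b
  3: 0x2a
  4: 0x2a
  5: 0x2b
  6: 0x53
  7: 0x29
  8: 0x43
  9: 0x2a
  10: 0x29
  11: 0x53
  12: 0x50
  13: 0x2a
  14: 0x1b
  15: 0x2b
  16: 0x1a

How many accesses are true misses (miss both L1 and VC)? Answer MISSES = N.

MISSES = 4

0: 0x28 (blk 10, set 2) → MISS  vc=[]
1: 0x28 (blk 10, set 2) → L1-HIT  vc=[]
2: 0x2b (blk 10, set 2) → L1-HIT  vc=[]
3: 0x2a (blk 10, set 2) → L1-HIT  vc=[]
4: 0x2a (blk 10, set 2) → L1-HIT  vc=[]
5: 0x2b (blk 10, set 2) → L1-HIT  vc=[]
6: 0x53 (blk 20, set 0) → MISS  vc=[]
7: 0x29 (blk 10, set 2) → L1-HIT  vc=[]
8: 0x43 (blk 16, set 0) → MISS  vc=[20]
9: 0x2a (blk 10, set 2) → L1-HIT  vc=[20]
10: 0x29 (blk 10, set 2) → L1-HIT  vc=[20]
11: 0x53 (blk 20, set 0) → VC-HIT  vc=[16]
12: 0x50 (blk 20, set 0) → L1-HIT  vc=[16]
13: 0x2a (blk 10, set 2) → L1-HIT  vc=[16]
14: 0x1b (blk 6, set 2) → MISS  vc=[16, 10]
15: 0x2b (blk 10, set 2) → VC-HIT  vc=[16, 6]
16: 0x1a (blk 6, set 2) → VC-HIT  vc=[16, 10]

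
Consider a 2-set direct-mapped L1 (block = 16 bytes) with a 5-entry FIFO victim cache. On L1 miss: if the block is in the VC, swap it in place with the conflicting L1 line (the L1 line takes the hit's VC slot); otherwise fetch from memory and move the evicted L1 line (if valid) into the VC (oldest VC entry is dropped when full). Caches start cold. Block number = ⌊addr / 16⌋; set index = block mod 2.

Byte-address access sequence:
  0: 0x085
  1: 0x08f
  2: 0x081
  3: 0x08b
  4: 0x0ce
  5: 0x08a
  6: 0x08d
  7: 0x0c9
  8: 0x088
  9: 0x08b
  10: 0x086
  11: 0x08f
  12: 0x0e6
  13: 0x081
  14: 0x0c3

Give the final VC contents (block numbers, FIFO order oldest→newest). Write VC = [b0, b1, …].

#0 0x85→b8/s0 MISS; vc=[]
#1 0x8f→b8/s0 L1-HIT; vc=[]
#2 0x81→b8/s0 L1-HIT; vc=[]
#3 0x8b→b8/s0 L1-HIT; vc=[]
#4 0xce→b12/s0 MISS; vc=[8]
#5 0x8a→b8/s0 VC-HIT; vc=[12]
#6 0x8d→b8/s0 L1-HIT; vc=[12]
#7 0xc9→b12/s0 VC-HIT; vc=[8]
#8 0x88→b8/s0 VC-HIT; vc=[12]
#9 0x8b→b8/s0 L1-HIT; vc=[12]
#10 0x86→b8/s0 L1-HIT; vc=[12]
#11 0x8f→b8/s0 L1-HIT; vc=[12]
#12 0xe6→b14/s0 MISS; vc=[12,8]
#13 0x81→b8/s0 VC-HIT; vc=[12,14]
#14 0xc3→b12/s0 VC-HIT; vc=[8,14]

VC = [8, 14]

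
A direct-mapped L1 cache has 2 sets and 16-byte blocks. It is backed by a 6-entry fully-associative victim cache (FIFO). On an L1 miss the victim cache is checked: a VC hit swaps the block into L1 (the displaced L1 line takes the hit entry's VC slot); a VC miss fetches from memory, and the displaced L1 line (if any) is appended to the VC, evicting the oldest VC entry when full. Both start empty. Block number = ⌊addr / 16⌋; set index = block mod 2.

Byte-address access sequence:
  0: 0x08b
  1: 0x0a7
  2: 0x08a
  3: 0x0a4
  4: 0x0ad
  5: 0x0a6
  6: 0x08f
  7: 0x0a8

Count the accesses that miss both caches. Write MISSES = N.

0: 0x8b (blk 8, set 0) → MISS  vc=[]
1: 0xa7 (blk 10, set 0) → MISS  vc=[8]
2: 0x8a (blk 8, set 0) → VC-HIT  vc=[10]
3: 0xa4 (blk 10, set 0) → VC-HIT  vc=[8]
4: 0xad (blk 10, set 0) → L1-HIT  vc=[8]
5: 0xa6 (blk 10, set 0) → L1-HIT  vc=[8]
6: 0x8f (blk 8, set 0) → VC-HIT  vc=[10]
7: 0xa8 (blk 10, set 0) → VC-HIT  vc=[8]

MISSES = 2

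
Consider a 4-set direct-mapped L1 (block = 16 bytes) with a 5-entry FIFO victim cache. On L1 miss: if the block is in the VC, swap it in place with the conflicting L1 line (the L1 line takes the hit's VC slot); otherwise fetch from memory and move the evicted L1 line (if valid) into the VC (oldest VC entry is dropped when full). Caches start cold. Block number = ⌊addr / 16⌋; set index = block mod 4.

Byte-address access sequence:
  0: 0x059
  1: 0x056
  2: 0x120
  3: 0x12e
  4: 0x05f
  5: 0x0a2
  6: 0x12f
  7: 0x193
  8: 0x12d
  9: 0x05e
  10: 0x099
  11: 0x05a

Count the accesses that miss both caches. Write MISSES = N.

  [0] addr=0x59 blk=5 s=1: MISS | VC []
  [1] addr=0x56 blk=5 s=1: L1-HIT | VC []
  [2] addr=0x120 blk=18 s=2: MISS | VC []
  [3] addr=0x12e blk=18 s=2: L1-HIT | VC []
  [4] addr=0x5f blk=5 s=1: L1-HIT | VC []
  [5] addr=0xa2 blk=10 s=2: MISS | VC [18]
  [6] addr=0x12f blk=18 s=2: VC-HIT | VC [10]
  [7] addr=0x193 blk=25 s=1: MISS | VC [10, 5]
  [8] addr=0x12d blk=18 s=2: L1-HIT | VC [10, 5]
  [9] addr=0x5e blk=5 s=1: VC-HIT | VC [10, 25]
  [10] addr=0x99 blk=9 s=1: MISS | VC [10, 25, 5]
  [11] addr=0x5a blk=5 s=1: VC-HIT | VC [10, 25, 9]

MISSES = 5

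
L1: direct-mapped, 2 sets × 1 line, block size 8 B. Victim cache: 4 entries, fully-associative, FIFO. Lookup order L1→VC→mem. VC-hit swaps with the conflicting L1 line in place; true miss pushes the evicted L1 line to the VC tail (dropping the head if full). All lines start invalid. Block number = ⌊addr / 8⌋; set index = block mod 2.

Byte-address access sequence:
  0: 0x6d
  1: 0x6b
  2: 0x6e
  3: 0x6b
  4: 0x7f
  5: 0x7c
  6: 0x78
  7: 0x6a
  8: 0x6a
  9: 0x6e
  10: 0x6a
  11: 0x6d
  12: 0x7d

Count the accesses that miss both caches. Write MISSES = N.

  [0] addr=0x6d blk=13 s=1: MISS | VC []
  [1] addr=0x6b blk=13 s=1: L1-HIT | VC []
  [2] addr=0x6e blk=13 s=1: L1-HIT | VC []
  [3] addr=0x6b blk=13 s=1: L1-HIT | VC []
  [4] addr=0x7f blk=15 s=1: MISS | VC [13]
  [5] addr=0x7c blk=15 s=1: L1-HIT | VC [13]
  [6] addr=0x78 blk=15 s=1: L1-HIT | VC [13]
  [7] addr=0x6a blk=13 s=1: VC-HIT | VC [15]
  [8] addr=0x6a blk=13 s=1: L1-HIT | VC [15]
  [9] addr=0x6e blk=13 s=1: L1-HIT | VC [15]
  [10] addr=0x6a blk=13 s=1: L1-HIT | VC [15]
  [11] addr=0x6d blk=13 s=1: L1-HIT | VC [15]
  [12] addr=0x7d blk=15 s=1: VC-HIT | VC [13]

MISSES = 2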